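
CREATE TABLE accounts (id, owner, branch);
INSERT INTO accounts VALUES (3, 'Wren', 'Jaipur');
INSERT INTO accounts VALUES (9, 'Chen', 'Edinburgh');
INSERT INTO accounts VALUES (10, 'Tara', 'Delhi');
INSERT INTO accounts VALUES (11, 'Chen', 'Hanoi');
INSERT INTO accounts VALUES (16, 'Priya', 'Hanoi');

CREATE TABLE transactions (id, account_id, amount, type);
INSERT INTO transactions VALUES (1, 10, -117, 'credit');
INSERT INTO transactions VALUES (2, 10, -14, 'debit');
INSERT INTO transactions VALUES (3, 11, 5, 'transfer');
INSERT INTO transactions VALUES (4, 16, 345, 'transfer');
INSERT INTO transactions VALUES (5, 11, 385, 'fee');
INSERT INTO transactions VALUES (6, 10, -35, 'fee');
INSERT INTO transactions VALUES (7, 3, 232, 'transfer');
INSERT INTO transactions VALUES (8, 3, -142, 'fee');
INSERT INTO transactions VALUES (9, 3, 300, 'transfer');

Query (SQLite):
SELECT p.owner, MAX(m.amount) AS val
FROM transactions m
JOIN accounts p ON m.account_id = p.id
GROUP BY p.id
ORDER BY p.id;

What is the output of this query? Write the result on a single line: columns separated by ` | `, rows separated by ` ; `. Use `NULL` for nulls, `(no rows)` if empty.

Join each transactions row to its accounts via account_id.
Group joined rows by accounts.id; compute MAX(m.amount) per group.
  3: ids {7, 8, 9} → MAX(m.amount)=300
  10: ids {1, 2, 6} → MAX(m.amount)=-14
  11: ids {3, 5} → MAX(m.amount)=385
  16: ids {4} → MAX(m.amount)=345

Wren | 300 ; Tara | -14 ; Chen | 385 ; Priya | 345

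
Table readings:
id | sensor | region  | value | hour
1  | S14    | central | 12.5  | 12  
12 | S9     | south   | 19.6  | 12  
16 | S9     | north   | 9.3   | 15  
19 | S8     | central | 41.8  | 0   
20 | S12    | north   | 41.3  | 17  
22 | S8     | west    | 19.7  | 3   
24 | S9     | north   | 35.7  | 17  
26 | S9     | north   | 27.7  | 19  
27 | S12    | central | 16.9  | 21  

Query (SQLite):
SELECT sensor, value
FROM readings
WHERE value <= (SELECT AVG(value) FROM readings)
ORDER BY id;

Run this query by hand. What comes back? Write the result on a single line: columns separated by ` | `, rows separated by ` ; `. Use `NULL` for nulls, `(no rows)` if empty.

S14 | 12.5 ; S9 | 19.6 ; S9 | 9.3 ; S8 | 19.7 ; S12 | 16.9

Scalar subquery: AVG(value) over all readings rows = 24.944444 (≈; comparison uses full precision).
Keep rows where value <= that value.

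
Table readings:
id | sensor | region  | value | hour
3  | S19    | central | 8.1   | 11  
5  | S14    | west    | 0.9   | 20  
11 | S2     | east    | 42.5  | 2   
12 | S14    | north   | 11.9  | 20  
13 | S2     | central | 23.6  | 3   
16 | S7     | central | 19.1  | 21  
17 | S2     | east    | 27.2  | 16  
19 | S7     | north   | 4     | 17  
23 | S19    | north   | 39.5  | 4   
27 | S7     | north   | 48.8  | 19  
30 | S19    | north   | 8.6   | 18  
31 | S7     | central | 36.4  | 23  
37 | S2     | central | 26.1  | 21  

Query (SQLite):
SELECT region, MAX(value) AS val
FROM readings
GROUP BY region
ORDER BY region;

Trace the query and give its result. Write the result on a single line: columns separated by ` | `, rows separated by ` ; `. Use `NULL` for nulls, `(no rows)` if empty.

central | 36.4 ; east | 42.5 ; north | 48.8 ; west | 0.9

Partition readings by region; compute MAX(value) within each group.
  central: ids {3, 13, 16, 31, 37} → MAX(value)=36.4
  east: ids {11, 17} → MAX(value)=42.5
  north: ids {12, 19, 23, 27, 30} → MAX(value)=48.8
  west: ids {5} → MAX(value)=0.9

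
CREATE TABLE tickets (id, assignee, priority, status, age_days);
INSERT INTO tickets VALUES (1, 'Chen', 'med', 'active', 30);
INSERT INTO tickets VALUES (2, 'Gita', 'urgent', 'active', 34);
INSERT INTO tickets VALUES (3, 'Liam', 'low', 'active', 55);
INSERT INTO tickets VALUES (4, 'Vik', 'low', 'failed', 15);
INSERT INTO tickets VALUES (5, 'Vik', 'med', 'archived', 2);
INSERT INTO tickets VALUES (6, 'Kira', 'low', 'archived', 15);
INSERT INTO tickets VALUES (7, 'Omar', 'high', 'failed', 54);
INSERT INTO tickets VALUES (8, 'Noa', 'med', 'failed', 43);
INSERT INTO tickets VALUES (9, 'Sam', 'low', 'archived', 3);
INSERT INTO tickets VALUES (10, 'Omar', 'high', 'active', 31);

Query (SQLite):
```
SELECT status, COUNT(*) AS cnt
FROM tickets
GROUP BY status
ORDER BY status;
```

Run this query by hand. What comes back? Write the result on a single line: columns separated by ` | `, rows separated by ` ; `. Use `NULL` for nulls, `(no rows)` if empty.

active | 4 ; archived | 3 ; failed | 3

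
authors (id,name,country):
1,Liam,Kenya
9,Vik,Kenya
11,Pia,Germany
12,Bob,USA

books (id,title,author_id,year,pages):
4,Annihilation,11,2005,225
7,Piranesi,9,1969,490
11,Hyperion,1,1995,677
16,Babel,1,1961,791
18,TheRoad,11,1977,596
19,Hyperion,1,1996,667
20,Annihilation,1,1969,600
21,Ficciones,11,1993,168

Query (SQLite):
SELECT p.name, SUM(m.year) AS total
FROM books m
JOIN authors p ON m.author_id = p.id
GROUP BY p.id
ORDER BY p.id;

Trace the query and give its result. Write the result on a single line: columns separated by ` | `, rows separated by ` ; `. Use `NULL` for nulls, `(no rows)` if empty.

Join each books row to its authors via author_id.
Group joined rows by authors.id; compute SUM(m.year) per group.
  1: ids {11, 16, 19, 20} → SUM(m.year)=7921
  9: ids {7} → SUM(m.year)=1969
  11: ids {4, 18, 21} → SUM(m.year)=5975

Liam | 7921 ; Vik | 1969 ; Pia | 5975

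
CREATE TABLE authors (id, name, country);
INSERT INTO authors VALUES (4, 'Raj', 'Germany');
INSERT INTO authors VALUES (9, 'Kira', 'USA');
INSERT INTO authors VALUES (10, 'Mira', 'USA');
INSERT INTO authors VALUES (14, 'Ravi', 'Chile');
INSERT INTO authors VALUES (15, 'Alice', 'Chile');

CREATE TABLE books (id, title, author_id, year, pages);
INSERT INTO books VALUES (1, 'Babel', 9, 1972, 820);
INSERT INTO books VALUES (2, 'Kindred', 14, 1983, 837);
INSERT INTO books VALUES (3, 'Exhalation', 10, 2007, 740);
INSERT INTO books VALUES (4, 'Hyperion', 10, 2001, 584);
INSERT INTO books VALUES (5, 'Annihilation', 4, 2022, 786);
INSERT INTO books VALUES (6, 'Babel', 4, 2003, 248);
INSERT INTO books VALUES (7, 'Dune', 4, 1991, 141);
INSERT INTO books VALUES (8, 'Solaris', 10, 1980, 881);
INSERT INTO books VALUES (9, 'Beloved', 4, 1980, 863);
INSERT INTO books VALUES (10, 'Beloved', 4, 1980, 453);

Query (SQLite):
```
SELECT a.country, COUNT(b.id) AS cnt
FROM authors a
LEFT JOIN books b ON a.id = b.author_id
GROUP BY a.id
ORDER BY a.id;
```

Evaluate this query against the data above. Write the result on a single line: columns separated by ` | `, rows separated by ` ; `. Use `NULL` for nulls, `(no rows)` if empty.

Germany | 5 ; USA | 1 ; USA | 3 ; Chile | 1 ; Chile | 0

LEFT JOIN keeps every authors row; unmatched ones get NULL for books columns.
Group by authors.id and compute COUNT(b.id). COUNT(col) of an all-NULL group is 0.
  4: ids {5, 6, 7, 9, 10} → COUNT(b.id)=5
  9: ids {1} → COUNT(b.id)=1
  10: ids {3, 4, 8} → COUNT(b.id)=3
  14: ids {2} → COUNT(b.id)=1
  15: ids {—} → COUNT(b.id)=0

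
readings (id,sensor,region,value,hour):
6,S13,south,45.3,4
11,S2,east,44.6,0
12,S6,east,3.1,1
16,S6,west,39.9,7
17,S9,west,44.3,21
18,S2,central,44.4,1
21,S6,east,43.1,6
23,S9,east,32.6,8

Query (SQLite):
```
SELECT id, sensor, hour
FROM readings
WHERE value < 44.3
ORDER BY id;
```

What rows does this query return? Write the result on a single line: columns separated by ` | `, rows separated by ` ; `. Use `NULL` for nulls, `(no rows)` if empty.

12 | S6 | 1 ; 16 | S6 | 7 ; 21 | S6 | 6 ; 23 | S9 | 8

value < 44.3: ids {12, 16, 21, 23}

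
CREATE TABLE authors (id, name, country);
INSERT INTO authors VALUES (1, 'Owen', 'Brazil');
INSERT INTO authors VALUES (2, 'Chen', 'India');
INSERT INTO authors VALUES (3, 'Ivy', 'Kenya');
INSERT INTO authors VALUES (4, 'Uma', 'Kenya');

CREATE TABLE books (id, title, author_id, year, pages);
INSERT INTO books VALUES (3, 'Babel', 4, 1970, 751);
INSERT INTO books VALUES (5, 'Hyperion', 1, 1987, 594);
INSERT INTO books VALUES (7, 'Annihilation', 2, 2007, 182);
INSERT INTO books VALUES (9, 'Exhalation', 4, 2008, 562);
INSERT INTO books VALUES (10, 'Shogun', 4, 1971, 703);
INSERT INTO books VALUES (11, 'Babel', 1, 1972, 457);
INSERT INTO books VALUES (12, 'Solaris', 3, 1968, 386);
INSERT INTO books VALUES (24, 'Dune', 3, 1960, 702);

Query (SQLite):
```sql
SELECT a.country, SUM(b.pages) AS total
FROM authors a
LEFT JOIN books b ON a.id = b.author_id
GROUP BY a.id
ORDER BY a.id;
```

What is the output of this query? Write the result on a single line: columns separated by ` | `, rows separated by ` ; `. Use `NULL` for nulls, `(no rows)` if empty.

LEFT JOIN keeps every authors row; unmatched ones get NULL for books columns.
Group by authors.id and compute SUM(b.pages). SUM over an all-NULL group is NULL.
  1: ids {5, 11} → SUM(b.pages)=1051
  2: ids {7} → SUM(b.pages)=182
  3: ids {12, 24} → SUM(b.pages)=1088
  4: ids {3, 9, 10} → SUM(b.pages)=2016

Brazil | 1051 ; India | 182 ; Kenya | 1088 ; Kenya | 2016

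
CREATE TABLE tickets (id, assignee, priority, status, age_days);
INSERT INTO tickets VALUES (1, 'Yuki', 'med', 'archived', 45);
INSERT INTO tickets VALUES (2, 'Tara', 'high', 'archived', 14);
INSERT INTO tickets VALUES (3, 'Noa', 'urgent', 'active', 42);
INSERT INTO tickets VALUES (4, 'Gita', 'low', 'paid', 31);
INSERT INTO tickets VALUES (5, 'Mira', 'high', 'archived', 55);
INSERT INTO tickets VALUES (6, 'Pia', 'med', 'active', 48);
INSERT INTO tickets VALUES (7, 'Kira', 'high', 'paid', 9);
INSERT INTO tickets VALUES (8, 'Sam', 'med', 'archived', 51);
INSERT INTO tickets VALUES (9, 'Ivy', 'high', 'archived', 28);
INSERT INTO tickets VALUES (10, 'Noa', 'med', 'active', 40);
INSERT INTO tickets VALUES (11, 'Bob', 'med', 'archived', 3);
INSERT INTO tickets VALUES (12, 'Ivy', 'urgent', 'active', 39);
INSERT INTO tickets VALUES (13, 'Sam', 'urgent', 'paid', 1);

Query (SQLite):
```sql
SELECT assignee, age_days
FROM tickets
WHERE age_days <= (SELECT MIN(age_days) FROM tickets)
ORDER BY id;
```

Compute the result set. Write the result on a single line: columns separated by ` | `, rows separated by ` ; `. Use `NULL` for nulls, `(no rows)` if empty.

Scalar subquery: MIN(age_days) over all tickets rows = 1.
Keep rows where age_days <= that value.

Sam | 1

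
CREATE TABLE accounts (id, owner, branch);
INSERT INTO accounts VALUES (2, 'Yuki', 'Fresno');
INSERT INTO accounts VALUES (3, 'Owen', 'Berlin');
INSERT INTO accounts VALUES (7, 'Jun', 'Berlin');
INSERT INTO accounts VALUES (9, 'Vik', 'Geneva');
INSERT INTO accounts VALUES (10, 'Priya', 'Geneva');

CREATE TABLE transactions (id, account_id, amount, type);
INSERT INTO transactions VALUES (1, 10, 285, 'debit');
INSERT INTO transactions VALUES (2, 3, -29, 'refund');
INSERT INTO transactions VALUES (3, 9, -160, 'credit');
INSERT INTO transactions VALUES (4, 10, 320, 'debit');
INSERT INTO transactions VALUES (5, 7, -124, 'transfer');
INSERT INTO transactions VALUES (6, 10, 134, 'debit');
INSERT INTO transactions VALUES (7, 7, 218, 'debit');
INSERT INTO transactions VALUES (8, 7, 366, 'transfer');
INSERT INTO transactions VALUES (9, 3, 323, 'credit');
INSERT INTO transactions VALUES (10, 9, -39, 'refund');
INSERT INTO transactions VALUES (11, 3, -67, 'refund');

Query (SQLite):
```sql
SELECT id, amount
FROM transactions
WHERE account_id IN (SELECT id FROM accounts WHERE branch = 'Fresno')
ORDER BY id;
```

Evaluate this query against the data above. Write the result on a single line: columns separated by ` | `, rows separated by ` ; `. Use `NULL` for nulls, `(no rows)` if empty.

Inner query: accounts.id where branch = 'Fresno'.
Outer: keep transactions rows whose account_id is in that set.
Inner query → {2}

(no rows)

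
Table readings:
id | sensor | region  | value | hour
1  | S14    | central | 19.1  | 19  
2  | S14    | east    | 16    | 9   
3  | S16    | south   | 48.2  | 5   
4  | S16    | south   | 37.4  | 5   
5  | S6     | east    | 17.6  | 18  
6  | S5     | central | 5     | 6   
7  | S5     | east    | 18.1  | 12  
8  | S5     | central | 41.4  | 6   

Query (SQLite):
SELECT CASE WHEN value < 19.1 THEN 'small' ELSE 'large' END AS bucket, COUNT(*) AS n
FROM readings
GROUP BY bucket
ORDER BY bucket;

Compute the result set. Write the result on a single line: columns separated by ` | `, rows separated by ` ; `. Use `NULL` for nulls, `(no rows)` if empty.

Bucket rows by value < 19.1 → 'small' else 'large'; count each bucket.

large | 4 ; small | 4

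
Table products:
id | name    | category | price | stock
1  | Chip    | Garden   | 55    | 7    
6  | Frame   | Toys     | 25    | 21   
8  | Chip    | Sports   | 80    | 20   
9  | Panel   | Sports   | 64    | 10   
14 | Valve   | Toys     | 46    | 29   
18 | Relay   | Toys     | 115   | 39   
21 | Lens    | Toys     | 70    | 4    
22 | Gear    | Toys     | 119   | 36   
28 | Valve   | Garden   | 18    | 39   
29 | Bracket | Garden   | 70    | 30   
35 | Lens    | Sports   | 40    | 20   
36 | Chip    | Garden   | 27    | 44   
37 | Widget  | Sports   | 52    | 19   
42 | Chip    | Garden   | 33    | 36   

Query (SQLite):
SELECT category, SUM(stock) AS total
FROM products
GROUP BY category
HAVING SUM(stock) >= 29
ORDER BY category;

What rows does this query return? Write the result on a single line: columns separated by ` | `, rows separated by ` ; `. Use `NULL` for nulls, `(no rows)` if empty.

Partition products by category; compute SUM(stock) within each group.
HAVING: keep groups where SUM(stock) >= 29.
  Garden: ids {1, 28, 29, 36, 42} → SUM(stock)=156
  Sports: ids {8, 9, 35, 37} → SUM(stock)=69
  Toys: ids {6, 14, 18, 21, 22} → SUM(stock)=129

Garden | 156 ; Sports | 69 ; Toys | 129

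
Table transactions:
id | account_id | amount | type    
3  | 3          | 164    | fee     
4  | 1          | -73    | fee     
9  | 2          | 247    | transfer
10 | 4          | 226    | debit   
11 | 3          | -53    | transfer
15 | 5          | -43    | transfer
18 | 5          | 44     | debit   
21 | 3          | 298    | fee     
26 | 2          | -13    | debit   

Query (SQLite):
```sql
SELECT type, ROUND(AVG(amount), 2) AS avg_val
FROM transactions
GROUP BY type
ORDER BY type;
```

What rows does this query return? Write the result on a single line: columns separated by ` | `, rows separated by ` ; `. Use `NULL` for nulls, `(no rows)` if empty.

Partition transactions by type; compute ROUND(AVG(amount), 2) within each group.
  debit: ids {10, 18, 26} → ROUND(AVG(amount), 2)=85.67
  fee: ids {3, 4, 21} → ROUND(AVG(amount), 2)=129.67
  transfer: ids {9, 11, 15} → ROUND(AVG(amount), 2)=50.33

debit | 85.67 ; fee | 129.67 ; transfer | 50.33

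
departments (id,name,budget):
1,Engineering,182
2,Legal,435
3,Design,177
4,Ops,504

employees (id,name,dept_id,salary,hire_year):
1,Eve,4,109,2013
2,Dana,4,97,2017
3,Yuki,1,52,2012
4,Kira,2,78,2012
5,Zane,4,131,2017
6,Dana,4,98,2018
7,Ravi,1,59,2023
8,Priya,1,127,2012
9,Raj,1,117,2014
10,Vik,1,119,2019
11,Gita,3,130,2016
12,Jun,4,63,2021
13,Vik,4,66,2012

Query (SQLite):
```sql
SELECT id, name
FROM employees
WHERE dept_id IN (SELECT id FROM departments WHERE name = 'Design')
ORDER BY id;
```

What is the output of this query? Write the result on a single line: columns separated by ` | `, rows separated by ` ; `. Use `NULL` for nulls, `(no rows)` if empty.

Inner query: departments.id where name = 'Design'.
Outer: keep employees rows whose dept_id is in that set.
Inner query → {3}

11 | Gita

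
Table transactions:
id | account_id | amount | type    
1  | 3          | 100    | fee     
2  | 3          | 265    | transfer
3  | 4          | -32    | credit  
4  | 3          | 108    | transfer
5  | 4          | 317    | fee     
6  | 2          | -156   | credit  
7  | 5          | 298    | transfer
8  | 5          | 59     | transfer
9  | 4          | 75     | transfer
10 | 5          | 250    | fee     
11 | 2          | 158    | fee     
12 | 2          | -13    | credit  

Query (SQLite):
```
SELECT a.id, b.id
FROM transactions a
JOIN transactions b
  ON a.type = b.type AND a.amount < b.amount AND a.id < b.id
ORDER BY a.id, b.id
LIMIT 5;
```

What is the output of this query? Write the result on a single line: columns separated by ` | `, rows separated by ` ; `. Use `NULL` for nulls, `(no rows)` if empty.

Pairs (a,b) with same type, a.amount < b.amount, a.id < b.id.
type groups: credit:{3,6,12} fee:{1,5,10,11} transfer:{2,4,7,8,9}
Ordered by (a.id, b.id); first 5.

1 | 5 ; 1 | 10 ; 1 | 11 ; 2 | 7 ; 3 | 12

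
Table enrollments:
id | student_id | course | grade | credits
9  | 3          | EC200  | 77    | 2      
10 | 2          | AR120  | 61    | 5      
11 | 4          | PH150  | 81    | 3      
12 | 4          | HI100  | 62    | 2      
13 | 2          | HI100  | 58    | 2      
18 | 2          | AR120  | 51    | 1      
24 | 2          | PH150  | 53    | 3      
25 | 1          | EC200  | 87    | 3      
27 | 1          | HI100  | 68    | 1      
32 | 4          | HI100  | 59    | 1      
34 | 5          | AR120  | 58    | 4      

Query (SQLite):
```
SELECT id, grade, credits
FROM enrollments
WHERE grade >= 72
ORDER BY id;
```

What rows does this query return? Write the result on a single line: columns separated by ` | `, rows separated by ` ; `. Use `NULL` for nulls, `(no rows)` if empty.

9 | 77 | 2 ; 11 | 81 | 3 ; 25 | 87 | 3

grade >= 72: ids {9, 11, 25}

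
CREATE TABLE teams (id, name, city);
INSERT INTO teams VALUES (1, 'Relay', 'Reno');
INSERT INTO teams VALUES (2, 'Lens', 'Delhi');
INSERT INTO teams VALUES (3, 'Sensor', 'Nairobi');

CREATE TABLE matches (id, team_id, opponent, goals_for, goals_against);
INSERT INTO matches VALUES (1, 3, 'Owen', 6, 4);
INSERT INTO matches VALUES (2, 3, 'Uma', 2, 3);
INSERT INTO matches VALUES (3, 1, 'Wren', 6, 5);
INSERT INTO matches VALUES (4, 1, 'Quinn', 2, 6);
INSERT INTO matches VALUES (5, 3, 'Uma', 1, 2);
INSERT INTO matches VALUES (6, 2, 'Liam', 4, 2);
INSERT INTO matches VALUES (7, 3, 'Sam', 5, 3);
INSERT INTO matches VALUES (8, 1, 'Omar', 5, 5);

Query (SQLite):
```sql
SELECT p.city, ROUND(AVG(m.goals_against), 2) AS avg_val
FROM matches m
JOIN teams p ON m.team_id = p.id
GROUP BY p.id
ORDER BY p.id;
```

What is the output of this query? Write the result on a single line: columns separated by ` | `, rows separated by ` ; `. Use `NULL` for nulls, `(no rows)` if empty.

Reno | 5.33 ; Delhi | 2 ; Nairobi | 3

Join each matches row to its teams via team_id.
Group joined rows by teams.id; compute ROUND(AVG(m.goals_against), 2) per group.
  1: ids {3, 4, 8} → ROUND(AVG(m.goals_against), 2)=5.33
  2: ids {6} → ROUND(AVG(m.goals_against), 2)=2
  3: ids {1, 2, 5, 7} → ROUND(AVG(m.goals_against), 2)=3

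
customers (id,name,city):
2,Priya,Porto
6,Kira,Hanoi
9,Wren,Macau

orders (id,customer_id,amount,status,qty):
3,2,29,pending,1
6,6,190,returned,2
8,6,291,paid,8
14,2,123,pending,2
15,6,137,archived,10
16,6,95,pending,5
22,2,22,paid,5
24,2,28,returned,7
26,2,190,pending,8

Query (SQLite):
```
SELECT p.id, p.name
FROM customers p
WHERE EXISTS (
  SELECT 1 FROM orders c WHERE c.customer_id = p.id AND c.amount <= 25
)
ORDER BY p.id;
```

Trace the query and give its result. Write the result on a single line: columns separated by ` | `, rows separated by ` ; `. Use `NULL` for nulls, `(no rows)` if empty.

For each customers row, check whether any orders with matching customer_id has amount <= 25.
Keep rows where that is true.

2 | Priya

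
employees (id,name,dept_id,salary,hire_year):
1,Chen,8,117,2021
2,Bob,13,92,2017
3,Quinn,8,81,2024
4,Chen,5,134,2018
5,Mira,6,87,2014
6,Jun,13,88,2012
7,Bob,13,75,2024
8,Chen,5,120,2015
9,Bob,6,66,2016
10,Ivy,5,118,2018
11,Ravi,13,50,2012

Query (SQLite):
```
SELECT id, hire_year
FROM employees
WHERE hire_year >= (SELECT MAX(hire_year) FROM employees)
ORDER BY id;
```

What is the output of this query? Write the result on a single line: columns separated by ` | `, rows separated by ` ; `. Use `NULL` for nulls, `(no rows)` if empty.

3 | 2024 ; 7 | 2024

Scalar subquery: MAX(hire_year) over all employees rows = 2024.
Keep rows where hire_year >= that value.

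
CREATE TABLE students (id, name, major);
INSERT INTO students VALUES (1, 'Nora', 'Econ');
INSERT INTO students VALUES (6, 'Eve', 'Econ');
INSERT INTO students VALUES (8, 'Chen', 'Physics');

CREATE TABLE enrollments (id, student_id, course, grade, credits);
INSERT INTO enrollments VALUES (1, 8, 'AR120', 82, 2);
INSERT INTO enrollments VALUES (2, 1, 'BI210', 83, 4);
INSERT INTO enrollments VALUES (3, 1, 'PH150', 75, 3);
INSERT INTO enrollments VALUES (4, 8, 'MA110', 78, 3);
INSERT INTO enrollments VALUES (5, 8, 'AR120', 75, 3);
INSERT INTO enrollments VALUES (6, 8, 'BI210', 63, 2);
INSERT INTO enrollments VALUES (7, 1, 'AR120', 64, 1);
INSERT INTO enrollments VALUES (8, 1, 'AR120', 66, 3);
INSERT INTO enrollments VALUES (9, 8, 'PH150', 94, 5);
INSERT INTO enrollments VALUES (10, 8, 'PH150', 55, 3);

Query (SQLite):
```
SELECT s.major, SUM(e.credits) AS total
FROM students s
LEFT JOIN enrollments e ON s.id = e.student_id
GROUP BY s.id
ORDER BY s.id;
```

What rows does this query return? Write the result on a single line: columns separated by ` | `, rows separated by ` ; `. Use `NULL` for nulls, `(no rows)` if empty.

Econ | 11 ; Econ | NULL ; Physics | 18

LEFT JOIN keeps every students row; unmatched ones get NULL for enrollments columns.
Group by students.id and compute SUM(e.credits). SUM over an all-NULL group is NULL.
  1: ids {2, 3, 7, 8} → SUM(e.credits)=11
  6: ids {—} → SUM(e.credits)=NULL
  8: ids {1, 4, 5, 6, 9, 10} → SUM(e.credits)=18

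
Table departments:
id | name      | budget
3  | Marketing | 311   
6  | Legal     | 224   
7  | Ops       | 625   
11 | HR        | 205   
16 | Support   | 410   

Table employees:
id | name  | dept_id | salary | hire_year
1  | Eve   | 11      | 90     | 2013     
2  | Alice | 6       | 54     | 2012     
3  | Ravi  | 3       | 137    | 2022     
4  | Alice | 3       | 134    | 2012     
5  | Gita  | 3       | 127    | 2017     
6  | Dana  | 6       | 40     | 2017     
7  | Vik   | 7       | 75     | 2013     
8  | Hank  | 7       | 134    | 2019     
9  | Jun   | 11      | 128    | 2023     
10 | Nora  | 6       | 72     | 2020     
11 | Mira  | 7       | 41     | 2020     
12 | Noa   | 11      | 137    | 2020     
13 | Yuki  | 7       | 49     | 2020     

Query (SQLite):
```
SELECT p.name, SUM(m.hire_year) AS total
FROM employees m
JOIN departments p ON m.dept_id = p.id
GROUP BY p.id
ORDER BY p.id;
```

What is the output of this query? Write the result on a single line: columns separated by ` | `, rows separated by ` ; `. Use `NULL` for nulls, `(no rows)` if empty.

Join each employees row to its departments via dept_id.
Group joined rows by departments.id; compute SUM(m.hire_year) per group.
  3: ids {3, 4, 5} → SUM(m.hire_year)=6051
  6: ids {2, 6, 10} → SUM(m.hire_year)=6049
  7: ids {7, 8, 11, 13} → SUM(m.hire_year)=8072
  11: ids {1, 9, 12} → SUM(m.hire_year)=6056

Marketing | 6051 ; Legal | 6049 ; Ops | 8072 ; HR | 6056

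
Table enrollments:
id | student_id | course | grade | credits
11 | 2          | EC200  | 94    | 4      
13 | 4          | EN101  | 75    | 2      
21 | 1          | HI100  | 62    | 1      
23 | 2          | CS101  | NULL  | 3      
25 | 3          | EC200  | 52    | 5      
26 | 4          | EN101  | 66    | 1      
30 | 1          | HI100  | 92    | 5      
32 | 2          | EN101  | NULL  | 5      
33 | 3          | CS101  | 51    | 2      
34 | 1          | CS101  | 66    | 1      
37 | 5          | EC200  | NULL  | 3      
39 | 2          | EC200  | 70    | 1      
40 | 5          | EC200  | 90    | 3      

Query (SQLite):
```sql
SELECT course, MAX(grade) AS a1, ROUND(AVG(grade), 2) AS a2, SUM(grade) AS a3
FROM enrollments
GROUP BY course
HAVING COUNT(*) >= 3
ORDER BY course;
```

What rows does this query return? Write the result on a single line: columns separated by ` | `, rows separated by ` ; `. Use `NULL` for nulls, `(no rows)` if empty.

CS101 | 66 | 58.5 | 117 ; EC200 | 94 | 76.5 | 306 ; EN101 | 75 | 70.5 | 141

Group enrollments by course.
Per group compute: MAX(grade), ROUND(AVG(grade), 2), SUM(grade).
HAVING: drop groups with fewer than 3 rows.
  CS101: ids {23, 33, 34} → MAX(grade)=66, ROUND(AVG(grade), 2)=58.5, SUM(grade)=117
  EC200: ids {11, 25, 37, 39, 40} → MAX(grade)=94, ROUND(AVG(grade), 2)=76.5, SUM(grade)=306
  EN101: ids {13, 26, 32} → MAX(grade)=75, ROUND(AVG(grade), 2)=70.5, SUM(grade)=141
  HI100: ids {21, 30} → MAX(grade)=92, ROUND(AVG(grade), 2)=77, SUM(grade)=154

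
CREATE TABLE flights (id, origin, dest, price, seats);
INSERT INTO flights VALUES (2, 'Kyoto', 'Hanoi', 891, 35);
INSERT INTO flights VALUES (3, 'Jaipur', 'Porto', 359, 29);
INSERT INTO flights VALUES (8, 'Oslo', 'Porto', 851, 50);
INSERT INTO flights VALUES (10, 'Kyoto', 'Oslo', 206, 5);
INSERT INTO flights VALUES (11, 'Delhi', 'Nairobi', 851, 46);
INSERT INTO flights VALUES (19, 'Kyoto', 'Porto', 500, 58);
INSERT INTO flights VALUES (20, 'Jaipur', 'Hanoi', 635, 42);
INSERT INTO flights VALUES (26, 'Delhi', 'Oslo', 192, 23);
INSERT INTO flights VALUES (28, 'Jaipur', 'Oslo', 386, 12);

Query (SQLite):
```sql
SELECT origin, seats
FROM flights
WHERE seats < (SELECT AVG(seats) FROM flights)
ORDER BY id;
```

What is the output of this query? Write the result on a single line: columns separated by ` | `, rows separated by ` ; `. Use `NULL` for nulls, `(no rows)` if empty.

Scalar subquery: AVG(seats) over all flights rows = 33.333333 (≈; comparison uses full precision).
Keep rows where seats < that value.

Jaipur | 29 ; Kyoto | 5 ; Delhi | 23 ; Jaipur | 12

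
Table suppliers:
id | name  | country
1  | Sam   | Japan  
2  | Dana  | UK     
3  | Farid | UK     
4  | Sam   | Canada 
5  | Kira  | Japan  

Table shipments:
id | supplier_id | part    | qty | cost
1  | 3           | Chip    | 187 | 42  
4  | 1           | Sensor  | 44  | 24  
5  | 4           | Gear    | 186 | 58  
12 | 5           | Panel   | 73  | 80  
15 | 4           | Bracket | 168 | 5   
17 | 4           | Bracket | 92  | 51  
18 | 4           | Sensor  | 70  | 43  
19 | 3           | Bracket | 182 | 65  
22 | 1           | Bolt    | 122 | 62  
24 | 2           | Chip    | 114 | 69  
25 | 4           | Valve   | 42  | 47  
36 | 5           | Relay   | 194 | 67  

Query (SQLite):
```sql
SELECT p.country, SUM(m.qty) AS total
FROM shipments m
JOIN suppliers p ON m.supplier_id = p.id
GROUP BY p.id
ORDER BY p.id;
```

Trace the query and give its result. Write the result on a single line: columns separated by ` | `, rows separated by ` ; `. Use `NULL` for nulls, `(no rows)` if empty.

Japan | 166 ; UK | 114 ; UK | 369 ; Canada | 558 ; Japan | 267

Join each shipments row to its suppliers via supplier_id.
Group joined rows by suppliers.id; compute SUM(m.qty) per group.
  1: ids {4, 22} → SUM(m.qty)=166
  2: ids {24} → SUM(m.qty)=114
  3: ids {1, 19} → SUM(m.qty)=369
  4: ids {5, 15, 17, 18, 25} → SUM(m.qty)=558
  5: ids {12, 36} → SUM(m.qty)=267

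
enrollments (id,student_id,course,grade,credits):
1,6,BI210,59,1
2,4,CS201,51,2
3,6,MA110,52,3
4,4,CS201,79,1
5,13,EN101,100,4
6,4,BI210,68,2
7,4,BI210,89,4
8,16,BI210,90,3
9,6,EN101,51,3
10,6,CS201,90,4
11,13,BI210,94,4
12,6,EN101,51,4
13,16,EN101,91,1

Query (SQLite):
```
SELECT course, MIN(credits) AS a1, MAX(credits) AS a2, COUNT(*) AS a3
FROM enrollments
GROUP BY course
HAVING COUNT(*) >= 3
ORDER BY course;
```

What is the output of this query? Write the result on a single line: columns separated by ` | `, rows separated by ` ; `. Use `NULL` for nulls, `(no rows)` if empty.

Group enrollments by course.
Per group compute: MIN(credits), MAX(credits), COUNT(*).
HAVING: drop groups with fewer than 3 rows.
  BI210: ids {1, 6, 7, 8, 11} → MIN(credits)=1, MAX(credits)=4, COUNT(*)=5
  CS201: ids {2, 4, 10} → MIN(credits)=1, MAX(credits)=4, COUNT(*)=3
  EN101: ids {5, 9, 12, 13} → MIN(credits)=1, MAX(credits)=4, COUNT(*)=4
  MA110: ids {3} → MIN(credits)=3, MAX(credits)=3, COUNT(*)=1

BI210 | 1 | 4 | 5 ; CS201 | 1 | 4 | 3 ; EN101 | 1 | 4 | 4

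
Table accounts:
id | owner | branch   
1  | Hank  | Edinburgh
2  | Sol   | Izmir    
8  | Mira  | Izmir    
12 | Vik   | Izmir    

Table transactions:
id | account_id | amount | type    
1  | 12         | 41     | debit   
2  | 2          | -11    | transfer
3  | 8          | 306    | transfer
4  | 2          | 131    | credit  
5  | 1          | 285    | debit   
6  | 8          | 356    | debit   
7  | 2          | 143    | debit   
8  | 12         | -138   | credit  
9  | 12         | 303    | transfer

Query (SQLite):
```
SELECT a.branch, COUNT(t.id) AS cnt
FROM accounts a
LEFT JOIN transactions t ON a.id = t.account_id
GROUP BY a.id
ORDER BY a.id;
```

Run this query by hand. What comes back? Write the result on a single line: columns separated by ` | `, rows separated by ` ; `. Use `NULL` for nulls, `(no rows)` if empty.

LEFT JOIN keeps every accounts row; unmatched ones get NULL for transactions columns.
Group by accounts.id and compute COUNT(t.id). COUNT(col) of an all-NULL group is 0.
  1: ids {5} → COUNT(t.id)=1
  2: ids {2, 4, 7} → COUNT(t.id)=3
  8: ids {3, 6} → COUNT(t.id)=2
  12: ids {1, 8, 9} → COUNT(t.id)=3

Edinburgh | 1 ; Izmir | 3 ; Izmir | 2 ; Izmir | 3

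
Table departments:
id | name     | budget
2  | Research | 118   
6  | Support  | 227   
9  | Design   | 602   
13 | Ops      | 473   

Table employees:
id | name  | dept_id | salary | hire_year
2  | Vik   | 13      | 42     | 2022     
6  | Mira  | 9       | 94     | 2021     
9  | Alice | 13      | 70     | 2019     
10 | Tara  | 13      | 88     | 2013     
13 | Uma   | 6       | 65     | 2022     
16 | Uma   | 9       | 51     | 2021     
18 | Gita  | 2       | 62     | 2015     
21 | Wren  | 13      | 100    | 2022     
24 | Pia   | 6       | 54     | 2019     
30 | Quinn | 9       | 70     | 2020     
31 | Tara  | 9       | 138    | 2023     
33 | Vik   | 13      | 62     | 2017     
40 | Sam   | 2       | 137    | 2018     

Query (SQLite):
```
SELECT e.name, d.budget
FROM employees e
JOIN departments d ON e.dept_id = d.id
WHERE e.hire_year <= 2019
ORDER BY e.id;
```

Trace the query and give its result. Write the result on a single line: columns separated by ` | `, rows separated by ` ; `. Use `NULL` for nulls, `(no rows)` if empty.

Each employees row matches the departments row where dept_id = departments.id.
Then keep rows with e.hire_year <= 2019.

Alice | 473 ; Tara | 473 ; Gita | 118 ; Pia | 227 ; Vik | 473 ; Sam | 118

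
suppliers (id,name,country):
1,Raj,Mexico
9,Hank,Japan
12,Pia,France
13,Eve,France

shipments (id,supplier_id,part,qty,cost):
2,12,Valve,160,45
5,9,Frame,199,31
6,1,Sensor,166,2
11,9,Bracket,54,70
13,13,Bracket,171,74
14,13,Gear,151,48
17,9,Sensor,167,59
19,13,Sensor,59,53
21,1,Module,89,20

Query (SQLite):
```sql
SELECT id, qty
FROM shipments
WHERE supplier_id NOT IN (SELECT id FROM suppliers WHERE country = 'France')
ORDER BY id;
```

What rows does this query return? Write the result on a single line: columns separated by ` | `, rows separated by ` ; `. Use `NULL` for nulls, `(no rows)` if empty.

5 | 199 ; 6 | 166 ; 11 | 54 ; 17 | 167 ; 21 | 89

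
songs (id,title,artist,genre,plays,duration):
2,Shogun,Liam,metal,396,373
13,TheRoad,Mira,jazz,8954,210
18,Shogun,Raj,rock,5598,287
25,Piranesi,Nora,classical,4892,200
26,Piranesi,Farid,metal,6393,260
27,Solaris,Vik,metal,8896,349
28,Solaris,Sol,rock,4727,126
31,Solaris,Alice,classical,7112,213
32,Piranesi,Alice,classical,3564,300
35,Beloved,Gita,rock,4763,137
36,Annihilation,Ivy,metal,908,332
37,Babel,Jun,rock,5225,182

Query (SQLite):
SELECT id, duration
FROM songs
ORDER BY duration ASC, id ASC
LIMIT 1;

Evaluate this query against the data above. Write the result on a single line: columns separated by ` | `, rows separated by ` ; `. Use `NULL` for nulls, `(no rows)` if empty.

Sort by duration asc, tiebreak id asc: (126, id=28), (137, id=35), (182, id=37), (200, id=25) …. Take first 1.

28 | 126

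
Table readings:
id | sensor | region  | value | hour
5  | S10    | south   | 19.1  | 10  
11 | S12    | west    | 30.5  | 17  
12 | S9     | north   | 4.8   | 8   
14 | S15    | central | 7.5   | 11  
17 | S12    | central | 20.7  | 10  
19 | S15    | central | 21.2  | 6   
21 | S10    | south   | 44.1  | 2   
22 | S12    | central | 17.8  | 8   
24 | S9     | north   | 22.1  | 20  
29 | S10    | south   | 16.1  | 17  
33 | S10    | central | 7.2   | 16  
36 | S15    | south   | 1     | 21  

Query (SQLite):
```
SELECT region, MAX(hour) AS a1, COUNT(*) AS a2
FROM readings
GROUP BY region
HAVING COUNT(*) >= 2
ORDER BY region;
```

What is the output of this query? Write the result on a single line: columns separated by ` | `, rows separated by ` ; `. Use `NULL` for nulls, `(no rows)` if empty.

central | 16 | 5 ; north | 20 | 2 ; south | 21 | 4

Group readings by region.
Per group compute: MAX(hour), COUNT(*).
HAVING: drop groups with fewer than 2 rows.
  central: ids {14, 17, 19, 22, 33} → MAX(hour)=16, COUNT(*)=5
  north: ids {12, 24} → MAX(hour)=20, COUNT(*)=2
  south: ids {5, 21, 29, 36} → MAX(hour)=21, COUNT(*)=4
  west: ids {11} → MAX(hour)=17, COUNT(*)=1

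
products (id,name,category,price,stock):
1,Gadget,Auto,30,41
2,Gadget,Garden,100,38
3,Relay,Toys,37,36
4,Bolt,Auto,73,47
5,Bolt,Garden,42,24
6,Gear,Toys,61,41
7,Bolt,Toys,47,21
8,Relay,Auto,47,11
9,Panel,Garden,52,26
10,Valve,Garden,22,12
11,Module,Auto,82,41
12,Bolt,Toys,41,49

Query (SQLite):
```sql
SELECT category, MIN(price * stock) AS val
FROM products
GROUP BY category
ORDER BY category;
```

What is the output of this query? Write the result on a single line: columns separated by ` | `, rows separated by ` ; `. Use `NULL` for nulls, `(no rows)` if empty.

Auto | 517 ; Garden | 264 ; Toys | 987

For each row compute price * stock.
Group by category; take MIN of the expression per group.
  Auto: ids {1, 4, 8, 11} → MIN(price * stock)=517
  Garden: ids {2, 5, 9, 10} → MIN(price * stock)=264
  Toys: ids {3, 6, 7, 12} → MIN(price * stock)=987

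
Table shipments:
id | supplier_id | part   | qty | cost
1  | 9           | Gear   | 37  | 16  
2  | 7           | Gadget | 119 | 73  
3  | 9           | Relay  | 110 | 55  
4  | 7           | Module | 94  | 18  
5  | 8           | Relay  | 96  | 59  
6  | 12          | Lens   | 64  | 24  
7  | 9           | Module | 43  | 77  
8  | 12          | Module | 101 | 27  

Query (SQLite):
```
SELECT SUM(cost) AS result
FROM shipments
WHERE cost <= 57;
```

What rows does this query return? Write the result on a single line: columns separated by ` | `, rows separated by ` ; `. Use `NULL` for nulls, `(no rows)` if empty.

140

Rows where cost <= 57 → cost values: [16, 55, 18, 24, 27].
SUM of non-NULL values = 140.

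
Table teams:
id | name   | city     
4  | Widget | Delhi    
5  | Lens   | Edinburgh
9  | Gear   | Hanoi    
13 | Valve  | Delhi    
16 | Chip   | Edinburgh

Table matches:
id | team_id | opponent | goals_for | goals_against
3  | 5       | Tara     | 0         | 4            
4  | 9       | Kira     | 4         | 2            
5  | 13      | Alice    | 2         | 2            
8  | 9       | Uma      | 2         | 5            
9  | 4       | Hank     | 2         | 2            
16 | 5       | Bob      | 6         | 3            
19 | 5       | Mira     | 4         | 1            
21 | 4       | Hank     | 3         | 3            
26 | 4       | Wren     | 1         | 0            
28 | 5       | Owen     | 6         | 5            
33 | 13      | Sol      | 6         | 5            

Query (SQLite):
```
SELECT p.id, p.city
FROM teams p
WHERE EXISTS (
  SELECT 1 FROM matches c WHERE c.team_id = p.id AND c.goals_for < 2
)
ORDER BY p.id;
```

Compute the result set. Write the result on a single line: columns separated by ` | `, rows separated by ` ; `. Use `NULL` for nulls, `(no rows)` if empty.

For each teams row, check whether any matches with matching team_id has goals_for < 2.
Keep rows where that is true.

4 | Delhi ; 5 | Edinburgh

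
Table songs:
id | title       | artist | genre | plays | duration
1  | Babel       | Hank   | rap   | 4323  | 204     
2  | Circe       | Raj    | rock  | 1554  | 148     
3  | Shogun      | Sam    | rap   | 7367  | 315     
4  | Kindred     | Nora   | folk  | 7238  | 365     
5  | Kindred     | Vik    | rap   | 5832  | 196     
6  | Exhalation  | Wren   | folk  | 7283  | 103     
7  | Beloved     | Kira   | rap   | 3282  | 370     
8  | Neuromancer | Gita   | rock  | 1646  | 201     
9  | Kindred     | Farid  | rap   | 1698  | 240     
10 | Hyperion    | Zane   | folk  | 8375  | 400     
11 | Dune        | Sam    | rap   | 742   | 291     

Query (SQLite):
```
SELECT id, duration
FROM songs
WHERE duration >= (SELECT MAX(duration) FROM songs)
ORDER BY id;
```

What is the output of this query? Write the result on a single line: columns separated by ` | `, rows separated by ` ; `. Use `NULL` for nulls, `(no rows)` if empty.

10 | 400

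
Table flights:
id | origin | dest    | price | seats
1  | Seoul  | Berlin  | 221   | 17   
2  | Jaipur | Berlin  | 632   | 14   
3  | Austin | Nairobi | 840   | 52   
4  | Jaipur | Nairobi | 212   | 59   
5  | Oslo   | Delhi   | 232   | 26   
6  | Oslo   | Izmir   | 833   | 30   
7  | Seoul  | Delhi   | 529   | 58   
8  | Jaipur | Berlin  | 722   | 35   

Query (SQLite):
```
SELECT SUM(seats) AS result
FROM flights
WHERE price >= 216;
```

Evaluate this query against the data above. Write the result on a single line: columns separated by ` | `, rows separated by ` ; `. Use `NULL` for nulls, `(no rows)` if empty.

232

Rows where price >= 216 → seats values: [17, 14, 52, 26, 30, 58, 35].
SUM of non-NULL values = 232.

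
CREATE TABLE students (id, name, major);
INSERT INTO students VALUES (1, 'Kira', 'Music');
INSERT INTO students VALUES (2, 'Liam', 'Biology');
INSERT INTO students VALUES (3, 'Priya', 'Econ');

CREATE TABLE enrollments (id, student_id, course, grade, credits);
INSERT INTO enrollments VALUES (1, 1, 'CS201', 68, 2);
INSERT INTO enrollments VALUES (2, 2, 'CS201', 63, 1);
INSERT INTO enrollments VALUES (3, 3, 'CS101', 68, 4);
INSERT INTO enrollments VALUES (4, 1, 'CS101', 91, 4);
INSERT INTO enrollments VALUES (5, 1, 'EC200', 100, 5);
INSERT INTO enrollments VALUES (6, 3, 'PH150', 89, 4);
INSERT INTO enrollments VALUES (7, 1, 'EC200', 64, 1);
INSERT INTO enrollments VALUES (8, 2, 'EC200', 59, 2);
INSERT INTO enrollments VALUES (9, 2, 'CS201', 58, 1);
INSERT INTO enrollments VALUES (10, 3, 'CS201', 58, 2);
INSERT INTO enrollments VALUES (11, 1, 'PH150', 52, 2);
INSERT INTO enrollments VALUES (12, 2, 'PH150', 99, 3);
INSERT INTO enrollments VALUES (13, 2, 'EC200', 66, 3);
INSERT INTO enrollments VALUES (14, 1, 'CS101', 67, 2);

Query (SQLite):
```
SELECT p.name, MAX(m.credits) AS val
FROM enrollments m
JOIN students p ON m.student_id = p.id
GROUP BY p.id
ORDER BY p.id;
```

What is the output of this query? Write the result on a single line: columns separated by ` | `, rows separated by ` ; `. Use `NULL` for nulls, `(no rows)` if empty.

Join each enrollments row to its students via student_id.
Group joined rows by students.id; compute MAX(m.credits) per group.
  1: ids {1, 4, 5, 7, 11, 14} → MAX(m.credits)=5
  2: ids {2, 8, 9, 12, 13} → MAX(m.credits)=3
  3: ids {3, 6, 10} → MAX(m.credits)=4

Kira | 5 ; Liam | 3 ; Priya | 4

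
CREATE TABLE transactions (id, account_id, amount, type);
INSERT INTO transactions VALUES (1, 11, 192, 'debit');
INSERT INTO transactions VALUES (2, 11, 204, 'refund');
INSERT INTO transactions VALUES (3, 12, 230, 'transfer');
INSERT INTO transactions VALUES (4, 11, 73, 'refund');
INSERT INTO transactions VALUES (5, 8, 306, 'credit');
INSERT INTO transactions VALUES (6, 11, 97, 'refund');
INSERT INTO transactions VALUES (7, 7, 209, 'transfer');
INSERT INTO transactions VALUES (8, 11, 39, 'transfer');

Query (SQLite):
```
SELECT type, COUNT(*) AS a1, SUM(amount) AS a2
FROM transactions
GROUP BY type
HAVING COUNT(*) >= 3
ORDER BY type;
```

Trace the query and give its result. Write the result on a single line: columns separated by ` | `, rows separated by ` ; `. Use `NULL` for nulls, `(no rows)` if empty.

refund | 3 | 374 ; transfer | 3 | 478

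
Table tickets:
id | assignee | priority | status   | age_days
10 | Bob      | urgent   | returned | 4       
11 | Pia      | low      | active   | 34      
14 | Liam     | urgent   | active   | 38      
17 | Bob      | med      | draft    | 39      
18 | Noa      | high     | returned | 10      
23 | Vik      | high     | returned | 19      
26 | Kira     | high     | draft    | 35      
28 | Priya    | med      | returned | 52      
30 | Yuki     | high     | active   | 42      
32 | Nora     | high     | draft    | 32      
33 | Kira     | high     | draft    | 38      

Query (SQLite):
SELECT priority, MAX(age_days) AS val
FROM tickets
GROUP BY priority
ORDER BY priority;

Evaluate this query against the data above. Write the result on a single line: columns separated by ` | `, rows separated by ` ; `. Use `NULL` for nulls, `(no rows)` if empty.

high | 42 ; low | 34 ; med | 52 ; urgent | 38

Partition tickets by priority; compute MAX(age_days) within each group.
  high: ids {18, 23, 26, 30, 32, 33} → MAX(age_days)=42
  low: ids {11} → MAX(age_days)=34
  med: ids {17, 28} → MAX(age_days)=52
  urgent: ids {10, 14} → MAX(age_days)=38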